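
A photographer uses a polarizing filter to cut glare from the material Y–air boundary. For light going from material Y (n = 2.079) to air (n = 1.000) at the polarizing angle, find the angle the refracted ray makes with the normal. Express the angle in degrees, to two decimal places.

θ_t ≈ 64.31°

First find Brewster's angle: tan θ_B = 1.000/2.079 = 0.4810, giving θ_B = 25.69°.
The refracted ray is perpendicular to the reflected ray, so θ_t = 90° − θ_B = 64.31°.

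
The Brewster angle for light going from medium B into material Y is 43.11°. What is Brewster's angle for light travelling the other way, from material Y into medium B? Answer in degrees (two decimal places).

Reversing the direction swaps n₁ and n₂, so tan θ_B' = 1/tan θ_B and θ_B' = 90° − θ_B.
Hence θ_B' = 90° − 43.11° = 46.89°.

θ_B' ≈ 46.89°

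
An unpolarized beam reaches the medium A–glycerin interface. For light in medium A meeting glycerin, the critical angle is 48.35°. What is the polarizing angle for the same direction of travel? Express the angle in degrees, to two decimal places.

θ_B ≈ 36.77°

At the critical angle sin θ_c = n₂/n₁, giving n₂/n₁ = sin 48.35° = 0.7472.
Then tan θ_B = n₂/n₁ = 0.7472, so θ_B = arctan 0.7472 = 36.77°.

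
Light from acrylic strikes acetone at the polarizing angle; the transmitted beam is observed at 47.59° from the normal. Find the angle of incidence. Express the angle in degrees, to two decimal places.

Brewster's condition makes the reflected and refracted beams perpendicular: θ_B + θ_t = 90°.
θ_B = 90° − 47.59° = 42.41°.

θ_B ≈ 42.41°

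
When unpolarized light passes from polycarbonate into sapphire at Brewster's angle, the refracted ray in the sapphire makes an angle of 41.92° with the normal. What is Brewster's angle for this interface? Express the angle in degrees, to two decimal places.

θ_B ≈ 48.08°

Since the reflected and refracted rays are at right angles at the polarizing angle, θ_B + θ_t = 90°.
So θ_B = 90° − θ_t = 90° − 41.92° = 48.08°.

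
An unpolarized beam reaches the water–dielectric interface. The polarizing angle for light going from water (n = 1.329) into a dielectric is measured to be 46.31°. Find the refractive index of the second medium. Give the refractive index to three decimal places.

n ≈ 1.391

At the polarizing angle, tan θ_B = n₂/n₁ with n₁ on the incident side (water) and n₂ on the transmitted side (a dielectric).
n₂ = n₁ tan θ_B = 1.329 × tan 46.31° = 1.391.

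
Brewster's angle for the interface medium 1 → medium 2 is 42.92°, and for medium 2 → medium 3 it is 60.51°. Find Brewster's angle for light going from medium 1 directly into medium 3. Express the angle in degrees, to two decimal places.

θ_B ≈ 58.69°

tan θ_B(1→2) = n₂/n₁ = tan 42.92° = 0.9299.
tan θ_B(2→3) = n₃/n₂ = tan 60.51° = 1.7682.
Multiplying, n₃/n₁ = 0.9299 × 1.7682 = 1.6443, and θ_B(1→3) = arctan 1.6443 = 58.69°.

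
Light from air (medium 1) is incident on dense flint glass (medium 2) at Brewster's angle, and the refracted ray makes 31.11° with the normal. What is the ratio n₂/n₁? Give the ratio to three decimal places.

At Brewster incidence θ_B = 90° − θ_t = 90° − 31.11° = 58.89°.
Then n₂/n₁ = tan θ_B = tan 58.89° = 1.657.

n₂/n₁ ≈ 1.657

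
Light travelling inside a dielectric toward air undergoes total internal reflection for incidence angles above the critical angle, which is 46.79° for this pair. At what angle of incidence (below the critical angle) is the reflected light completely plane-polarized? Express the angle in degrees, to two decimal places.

sin θ_c = n₂/n₁, so n₂/n₁ = sin 46.79° = 0.7288.
Brewster: tan θ_B = n₂/n₁ = 0.7288.
θ_B = arctan(0.7288) = 36.09°.

θ_B ≈ 36.09°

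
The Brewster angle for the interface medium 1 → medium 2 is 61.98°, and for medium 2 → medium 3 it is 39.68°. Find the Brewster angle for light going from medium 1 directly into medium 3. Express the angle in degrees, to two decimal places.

n₂/n₁ = tan 61.98° = 1.8791 and n₃/n₂ = tan 39.68° = 0.8296.
n₃/n₁ = 1.5590. Then tan θ_B(1→3) = n₃/n₁, so θ_B(1→3) = arctan(1.5590) = 57.32°.

θ_B ≈ 57.32°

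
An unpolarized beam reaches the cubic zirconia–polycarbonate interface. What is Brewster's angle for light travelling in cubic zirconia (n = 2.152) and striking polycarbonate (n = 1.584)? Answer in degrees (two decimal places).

Brewster's condition: tan θ_B = n₂/n₁ = 1.584/2.152 = 0.7361.
So θ_B = arctan 0.7361 = 36.36°.

θ_B ≈ 36.36°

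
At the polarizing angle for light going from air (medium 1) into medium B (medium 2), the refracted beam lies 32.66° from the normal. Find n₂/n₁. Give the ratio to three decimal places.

n₂/n₁ ≈ 1.560

At Brewster incidence θ_B = 90° − θ_t = 90° − 32.66° = 57.34°.
Then n₂/n₁ = tan θ_B = tan 57.34° = 1.560.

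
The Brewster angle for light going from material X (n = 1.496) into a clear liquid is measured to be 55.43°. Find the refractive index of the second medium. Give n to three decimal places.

Brewster's law: tan θ_B = n₂/n₁ (light incident in material X, refracted into a clear liquid).
n₂ = n₁ tan θ_B = 1.496 × tan 55.43° = 2.171.

n ≈ 2.171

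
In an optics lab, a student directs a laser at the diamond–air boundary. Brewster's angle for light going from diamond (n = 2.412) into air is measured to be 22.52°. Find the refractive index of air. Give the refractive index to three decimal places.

Full polarization of the reflected beam means tan θ_B = n₂/n₁, where n₁ is the incident medium (diamond).
n₂ = n₁ tan θ_B = 2.412 × tan 22.52° = 1.000.

n ≈ 1.000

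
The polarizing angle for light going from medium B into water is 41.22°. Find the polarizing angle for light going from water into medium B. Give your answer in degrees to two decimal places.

θ_B' ≈ 48.78°

tan θ_B' = n₁/n₂ = 1/tan θ_B, so θ_B' = 90° − θ_B.
θ_B' = 90° − 41.22° = 48.78°.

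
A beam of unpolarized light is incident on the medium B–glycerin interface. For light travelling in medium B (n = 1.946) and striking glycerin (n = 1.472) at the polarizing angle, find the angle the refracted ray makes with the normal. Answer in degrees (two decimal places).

θ_t ≈ 52.90°

tan θ_B = n₂/n₁ = 1.472/1.946 = 0.7564, so θ_B = 37.10°.
Since θ_B + θ_t = 90° at Brewster incidence, θ_t = 90° − 37.10° = 52.90°.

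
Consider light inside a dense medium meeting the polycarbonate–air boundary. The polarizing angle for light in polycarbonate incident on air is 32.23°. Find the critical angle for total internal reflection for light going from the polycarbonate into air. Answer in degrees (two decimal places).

tan θ_B = n₂/n₁ = tan 32.23° = 0.6305.
Total internal reflection: sin θ_c = n₂/n₁ = 0.6305.
θ_c = arcsin(0.6305) = 39.08°.

θ_c ≈ 39.08°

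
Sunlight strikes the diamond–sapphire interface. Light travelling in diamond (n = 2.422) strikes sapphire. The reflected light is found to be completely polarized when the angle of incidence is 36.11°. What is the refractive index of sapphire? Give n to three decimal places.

n ≈ 1.767

Brewster's law: tan θ_B = n₂/n₁ (light incident in diamond, refracted into sapphire).
n₂ = n₁ tan θ_B = 2.422 × tan 36.11° = 1.767.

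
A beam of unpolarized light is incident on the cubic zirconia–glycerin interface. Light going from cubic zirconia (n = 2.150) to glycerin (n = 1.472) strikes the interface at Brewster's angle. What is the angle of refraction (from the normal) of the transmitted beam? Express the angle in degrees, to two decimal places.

θ_t ≈ 55.60°

First find Brewster's angle: tan θ_B = 1.472/2.150 = 0.6847, giving θ_B = 34.40°.
The refracted ray is perpendicular to the reflected ray, so θ_t = 90° − θ_B = 55.60°.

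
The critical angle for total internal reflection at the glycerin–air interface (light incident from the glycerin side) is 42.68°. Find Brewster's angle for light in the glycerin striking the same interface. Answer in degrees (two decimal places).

θ_B ≈ 34.13°

sin θ_c = n₂/n₁, so n₂/n₁ = sin 42.68° = 0.6779.
Brewster: tan θ_B = n₂/n₁ = 0.6779.
θ_B = arctan(0.6779) = 34.13°.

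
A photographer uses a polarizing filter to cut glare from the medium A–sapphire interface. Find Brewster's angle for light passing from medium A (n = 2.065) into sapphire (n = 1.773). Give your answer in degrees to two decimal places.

θ_B ≈ 40.65°

Here n₂/n₁ = 1.773/2.065 = 0.8586, and Brewster's law gives tan θ_B = n₂/n₁.
θ_B = arctan(0.8586) = 40.65°.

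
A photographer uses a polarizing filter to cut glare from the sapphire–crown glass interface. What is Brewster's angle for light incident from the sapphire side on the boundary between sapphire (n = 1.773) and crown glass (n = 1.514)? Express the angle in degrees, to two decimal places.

θ_B ≈ 40.49°

Brewster's condition: tan θ_B = n₂/n₁ = 1.514/1.773 = 0.8539. Taking the arctangent, θ_B = 40.49°.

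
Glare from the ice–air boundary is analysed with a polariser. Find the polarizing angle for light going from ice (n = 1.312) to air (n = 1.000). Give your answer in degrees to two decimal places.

The reflected p-component vanishes when tan θ_B = n₂/n₁.
tan θ_B = n₂/n₁ = 1.000/1.312 = 0.7622.
So θ_B = arctan 0.7622 = 37.31°.

θ_B ≈ 37.31°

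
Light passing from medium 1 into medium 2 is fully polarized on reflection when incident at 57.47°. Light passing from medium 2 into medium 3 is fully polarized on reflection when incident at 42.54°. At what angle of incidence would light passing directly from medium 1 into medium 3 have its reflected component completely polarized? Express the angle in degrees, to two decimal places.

Each Brewster angle gives a ratio: n₂/n₁ = tan 57.47° = 1.5679, n₃/n₂ = tan 42.54° = 0.9176.
Multiplying, n₃/n₁ = 1.5679 × 0.9176 = 1.4387, and θ_B(1→3) = arctan 1.4387 = 55.20°.

θ_B ≈ 55.20°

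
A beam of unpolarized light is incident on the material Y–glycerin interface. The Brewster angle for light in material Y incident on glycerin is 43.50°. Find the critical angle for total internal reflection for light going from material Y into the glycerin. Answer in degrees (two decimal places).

n₂/n₁ = tan 43.50° = 0.9490; the critical angle satisfies sin θ_c = n₂/n₁.
θ_c = arcsin(0.9490) = 71.62°.

θ_c ≈ 71.62°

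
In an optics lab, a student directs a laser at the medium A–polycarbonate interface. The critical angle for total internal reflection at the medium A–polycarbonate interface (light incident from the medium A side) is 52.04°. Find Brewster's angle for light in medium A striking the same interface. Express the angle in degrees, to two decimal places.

θ_B ≈ 38.25°

n₂/n₁ = sin θ_c = sin 52.04° = 0.7884.
tan θ_B equals the same ratio, so θ_B = arctan(0.7884) = 38.25°.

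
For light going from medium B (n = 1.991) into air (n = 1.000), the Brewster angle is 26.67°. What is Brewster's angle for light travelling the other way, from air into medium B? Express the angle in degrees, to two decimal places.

θ_B' ≈ 63.33°

Reversing the direction swaps n₁ and n₂, so tan θ_B' = 1/tan θ_B and θ_B' = 90° − θ_B.
Hence θ_B' = 90° − 26.67° = 63.33°.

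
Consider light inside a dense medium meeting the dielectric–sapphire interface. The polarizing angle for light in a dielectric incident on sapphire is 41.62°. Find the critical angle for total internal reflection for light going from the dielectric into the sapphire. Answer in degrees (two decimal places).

From Brewster, n₂/n₁ = tan θ_B = tan 41.62° = 0.8885.
Then sin θ_c = n₂/n₁ = 0.8885, so θ_c = arcsin 0.8885 = 62.68°.

θ_c ≈ 62.68°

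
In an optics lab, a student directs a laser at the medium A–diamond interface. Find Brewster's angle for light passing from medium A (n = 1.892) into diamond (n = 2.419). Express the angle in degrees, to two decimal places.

θ_B ≈ 51.97°

At Brewster's angle the reflected and refracted rays are perpendicular, which with Snell's law gives tan θ_B = n₂/n₁.
Brewster's condition: tan θ_B = n₂/n₁ = 2.419/1.892 = 1.2785.
θ_B = arctan(1.2785) = 51.97°.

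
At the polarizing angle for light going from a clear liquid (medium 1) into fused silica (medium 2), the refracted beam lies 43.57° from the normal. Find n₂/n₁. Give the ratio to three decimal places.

At Brewster incidence θ_B = 90° − θ_t = 90° − 43.57° = 46.43°.
tan θ_B = n₂/n₁, so n₂/n₁ = tan 46.43° = 1.051.

n₂/n₁ ≈ 1.051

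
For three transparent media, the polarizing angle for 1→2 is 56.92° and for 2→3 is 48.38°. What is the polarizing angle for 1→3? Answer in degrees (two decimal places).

θ_B ≈ 59.94°

Each Brewster angle gives a ratio: n₂/n₁ = tan 56.92° = 1.5352, n₃/n₂ = tan 48.38° = 1.1255.
So n₃/n₁ = (n₂/n₁)(n₃/n₂) = 1.5352 × 1.1255 = 1.7279.
θ_B(1→3) = arctan(1.7279) = 59.94°.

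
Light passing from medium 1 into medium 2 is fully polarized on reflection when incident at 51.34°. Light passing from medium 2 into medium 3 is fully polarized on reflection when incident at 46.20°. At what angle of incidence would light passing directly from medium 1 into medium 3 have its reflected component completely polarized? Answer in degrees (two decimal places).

θ_B ≈ 52.51°

n₂/n₁ = tan 51.34° = 1.2500 and n₃/n₂ = tan 46.20° = 1.0428.
n₃/n₁ = 1.3035. Then tan θ_B(1→3) = n₃/n₁, so θ_B(1→3) = arctan(1.3035) = 52.51°.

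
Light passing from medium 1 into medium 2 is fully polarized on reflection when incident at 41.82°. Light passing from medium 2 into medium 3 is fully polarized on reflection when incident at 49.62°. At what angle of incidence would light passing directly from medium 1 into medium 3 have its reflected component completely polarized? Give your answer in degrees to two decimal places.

θ_B ≈ 46.45°

tan θ_B(1→2) = n₂/n₁ = tan 41.82° = 0.8947.
tan θ_B(2→3) = n₃/n₂ = tan 49.62° = 1.1758.
n₃/n₁ = 1.0520. Then tan θ_B(1→3) = n₃/n₁, so θ_B(1→3) = arctan(1.0520) = 46.45°.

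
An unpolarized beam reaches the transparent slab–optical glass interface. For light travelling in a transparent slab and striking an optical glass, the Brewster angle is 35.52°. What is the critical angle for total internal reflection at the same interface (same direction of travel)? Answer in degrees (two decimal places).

n₂/n₁ = tan 35.52° = 0.7138; the critical angle satisfies sin θ_c = n₂/n₁.
θ_c = arcsin(0.7138) = 45.55°.

θ_c ≈ 45.55°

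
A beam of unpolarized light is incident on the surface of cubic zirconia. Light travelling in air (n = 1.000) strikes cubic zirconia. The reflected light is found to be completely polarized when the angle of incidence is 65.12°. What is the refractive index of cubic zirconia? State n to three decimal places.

Brewster's law: tan θ_B = n₂/n₁ (light incident in air, refracted into cubic zirconia).
n₂ = n₁ tan θ_B = 1.000 × tan 65.12° = 2.156.

n ≈ 2.156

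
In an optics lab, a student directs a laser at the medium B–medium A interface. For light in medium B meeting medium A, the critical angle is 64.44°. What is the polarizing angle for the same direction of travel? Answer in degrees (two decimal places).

θ_B ≈ 42.05°

At the critical angle sin θ_c = n₂/n₁, giving n₂/n₁ = sin 64.44° = 0.9021.
Then tan θ_B = n₂/n₁ = 0.9021, so θ_B = arctan 0.9021 = 42.05°.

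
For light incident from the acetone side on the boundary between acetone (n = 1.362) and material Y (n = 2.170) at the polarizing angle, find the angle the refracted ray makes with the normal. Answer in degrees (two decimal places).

tan θ_B = n₂/n₁ = 2.170/1.362 = 1.5932, so θ_B = 57.89°.
At Brewster's angle the reflected and refracted rays are perpendicular, so θ_t = 90° − θ_B = 90° − 57.89° = 32.11°.

θ_t ≈ 32.11°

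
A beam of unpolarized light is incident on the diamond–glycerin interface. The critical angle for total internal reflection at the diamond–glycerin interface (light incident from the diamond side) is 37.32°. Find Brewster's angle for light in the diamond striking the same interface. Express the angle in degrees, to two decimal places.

θ_B ≈ 31.23°

sin θ_c = n₂/n₁, so n₂/n₁ = sin 37.32° = 0.6063.
Brewster: tan θ_B = n₂/n₁ = 0.6063.
θ_B = arctan(0.6063) = 31.23°.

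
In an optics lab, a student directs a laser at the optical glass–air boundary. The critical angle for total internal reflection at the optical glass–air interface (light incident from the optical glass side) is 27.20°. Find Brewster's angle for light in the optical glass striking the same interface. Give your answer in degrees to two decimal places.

n₂/n₁ = sin θ_c = sin 27.20° = 0.4571.
tan θ_B equals the same ratio, so θ_B = arctan(0.4571) = 24.57°.

θ_B ≈ 24.57°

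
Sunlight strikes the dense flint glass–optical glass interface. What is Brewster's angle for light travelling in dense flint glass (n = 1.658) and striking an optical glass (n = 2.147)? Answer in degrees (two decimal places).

θ_B ≈ 52.32°

Here n₂/n₁ = 2.147/1.658 = 1.2949, and Brewster's law gives tan θ_B = n₂/n₁.
So θ_B = arctan 1.2949 = 52.32°.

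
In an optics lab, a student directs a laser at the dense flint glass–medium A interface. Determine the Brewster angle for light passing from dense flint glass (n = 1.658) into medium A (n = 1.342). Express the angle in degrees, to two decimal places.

At Brewster's angle the reflected and refracted rays are perpendicular, which with Snell's law gives tan θ_B = n₂/n₁.
Here n₂/n₁ = 1.342/1.658 = 0.8094, and Brewster's law gives tan θ_B = n₂/n₁.
θ_B = arctan(0.8094) = 38.99°.

θ_B ≈ 38.99°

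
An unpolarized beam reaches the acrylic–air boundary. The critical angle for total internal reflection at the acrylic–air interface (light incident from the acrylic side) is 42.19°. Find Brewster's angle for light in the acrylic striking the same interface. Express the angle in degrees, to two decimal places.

n₂/n₁ = sin θ_c = sin 42.19° = 0.6716.
tan θ_B equals the same ratio, so θ_B = arctan(0.6716) = 33.88°.

θ_B ≈ 33.88°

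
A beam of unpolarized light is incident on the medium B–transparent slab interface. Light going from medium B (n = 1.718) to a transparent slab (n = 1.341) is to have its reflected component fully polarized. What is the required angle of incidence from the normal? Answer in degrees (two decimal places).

The reflected p-component vanishes when tan θ_B = n₂/n₁.
Here n₂/n₁ = 1.341/1.718 = 0.7806, and Brewster's law gives tan θ_B = n₂/n₁.
So θ_B = arctan 0.7806 = 37.97°.

θ_B ≈ 37.97°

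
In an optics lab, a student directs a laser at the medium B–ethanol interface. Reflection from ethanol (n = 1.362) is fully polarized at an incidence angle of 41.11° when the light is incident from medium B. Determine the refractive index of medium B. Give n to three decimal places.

n ≈ 1.561

Brewster's law: tan θ_B = n₂/n₁ (light incident in medium B, refracted into ethanol).
n₁ = n₂ / tan θ_B = 1.362 / tan 41.11° = 1.561.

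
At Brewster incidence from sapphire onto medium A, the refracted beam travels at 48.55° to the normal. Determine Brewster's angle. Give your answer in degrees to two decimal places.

At Brewster's angle the reflected and refracted rays are perpendicular, so θ_B + θ_t = 90°.
θ_B = 90° − 48.55° = 41.45°.

θ_B ≈ 41.45°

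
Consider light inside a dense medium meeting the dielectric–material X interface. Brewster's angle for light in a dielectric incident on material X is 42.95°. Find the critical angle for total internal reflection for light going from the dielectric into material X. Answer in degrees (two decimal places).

θ_c ≈ 68.57°

n₂/n₁ = tan 42.95° = 0.9309; the critical angle satisfies sin θ_c = n₂/n₁.
θ_c = arcsin(0.9309) = 68.57°.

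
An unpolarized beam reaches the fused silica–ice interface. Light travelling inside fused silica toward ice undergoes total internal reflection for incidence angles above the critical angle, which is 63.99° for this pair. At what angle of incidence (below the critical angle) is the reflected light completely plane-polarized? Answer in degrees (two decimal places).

θ_B ≈ 41.95°

At the critical angle sin θ_c = n₂/n₁, giving n₂/n₁ = sin 63.99° = 0.8987.
Then tan θ_B = n₂/n₁ = 0.8987, so θ_B = arctan 0.8987 = 41.95°.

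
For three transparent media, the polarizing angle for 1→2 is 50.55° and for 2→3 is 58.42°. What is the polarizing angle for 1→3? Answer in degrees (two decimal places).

Each Brewster angle gives a ratio: n₂/n₁ = tan 50.55° = 1.2153, n₃/n₂ = tan 58.42° = 1.6267.
So n₃/n₁ = (n₂/n₁)(n₃/n₂) = 1.2153 × 1.6267 = 1.9769.
θ_B(1→3) = arctan(1.9769) = 63.17°.

θ_B ≈ 63.17°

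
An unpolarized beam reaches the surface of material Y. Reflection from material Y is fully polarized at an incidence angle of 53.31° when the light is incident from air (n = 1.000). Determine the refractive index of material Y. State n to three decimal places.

Full polarization of the reflected beam means tan θ_B = n₂/n₁, where n₁ is the incident medium (air).
n₂ = n₁ tan θ_B = 1.000 × tan 53.31° = 1.342.

n ≈ 1.342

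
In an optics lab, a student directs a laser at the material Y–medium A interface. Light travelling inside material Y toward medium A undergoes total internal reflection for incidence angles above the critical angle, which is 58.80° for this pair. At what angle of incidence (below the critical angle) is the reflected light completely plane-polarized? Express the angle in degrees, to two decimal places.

θ_B ≈ 40.54°

sin θ_c = n₂/n₁, so n₂/n₁ = sin 58.80° = 0.8554.
Brewster: tan θ_B = n₂/n₁ = 0.8554.
θ_B = arctan(0.8554) = 40.54°.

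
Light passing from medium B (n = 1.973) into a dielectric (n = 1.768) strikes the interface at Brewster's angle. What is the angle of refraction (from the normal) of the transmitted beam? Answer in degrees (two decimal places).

tan θ_B = n₂/n₁ = 1.768/1.973 = 0.8961, so θ_B = 41.86°.
At Brewster's angle the reflected and refracted rays are perpendicular, so θ_t = 90° − θ_B = 90° − 41.86° = 48.14°.

θ_t ≈ 48.14°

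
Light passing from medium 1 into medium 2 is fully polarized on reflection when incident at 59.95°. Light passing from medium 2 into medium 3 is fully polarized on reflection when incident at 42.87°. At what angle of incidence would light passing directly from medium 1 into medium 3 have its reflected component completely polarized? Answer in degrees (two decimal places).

Each Brewster angle gives a ratio: n₂/n₁ = tan 59.95° = 1.7286, n₃/n₂ = tan 42.87° = 0.9283.
Multiplying, n₃/n₁ = 1.7286 × 0.9283 = 1.6046, and θ_B(1→3) = arctan 1.6046 = 58.07°.

θ_B ≈ 58.07°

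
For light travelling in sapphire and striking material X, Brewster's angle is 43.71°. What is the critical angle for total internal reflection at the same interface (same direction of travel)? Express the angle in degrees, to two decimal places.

n₂/n₁ = tan 43.71° = 0.9560; the critical angle satisfies sin θ_c = n₂/n₁.
θ_c = arcsin(0.9560) = 72.93°.

θ_c ≈ 72.93°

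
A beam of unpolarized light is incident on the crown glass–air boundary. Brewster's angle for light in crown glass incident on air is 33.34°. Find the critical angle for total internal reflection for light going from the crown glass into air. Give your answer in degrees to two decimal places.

tan θ_B = n₂/n₁ = tan 33.34° = 0.6579.
Total internal reflection: sin θ_c = n₂/n₁ = 0.6579.
θ_c = arcsin(0.6579) = 41.14°.

θ_c ≈ 41.14°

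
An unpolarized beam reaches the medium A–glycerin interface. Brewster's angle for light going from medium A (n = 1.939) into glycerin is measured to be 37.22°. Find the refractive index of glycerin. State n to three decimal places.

At Brewster's angle, tan θ_B = n₂/n₁ with n₁ on the incident side (medium A) and n₂ on the transmitted side (glycerin).
n₂ = n₁ tan θ_B = 1.939 × tan 37.22° = 1.473.

n ≈ 1.473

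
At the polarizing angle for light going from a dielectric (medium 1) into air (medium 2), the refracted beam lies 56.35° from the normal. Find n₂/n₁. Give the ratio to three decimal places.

n₂/n₁ ≈ 0.666

At Brewster incidence θ_B = 90° − θ_t = 90° − 56.35° = 33.65°.
Then n₂/n₁ = tan θ_B = tan 33.65° = 0.666.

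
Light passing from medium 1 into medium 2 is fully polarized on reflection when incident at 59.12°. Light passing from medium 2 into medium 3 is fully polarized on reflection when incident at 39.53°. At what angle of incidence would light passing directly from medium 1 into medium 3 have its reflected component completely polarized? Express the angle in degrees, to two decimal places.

θ_B ≈ 54.07°

Each Brewster angle gives a ratio: n₂/n₁ = tan 59.12° = 1.6722, n₃/n₂ = tan 39.53° = 0.8252.
n₃/n₁ = 1.3799. Then tan θ_B(1→3) = n₃/n₁, so θ_B(1→3) = arctan(1.3799) = 54.07°.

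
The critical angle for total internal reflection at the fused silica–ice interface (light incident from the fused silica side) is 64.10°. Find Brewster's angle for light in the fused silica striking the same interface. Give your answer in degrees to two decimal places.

θ_B ≈ 41.97°

n₂/n₁ = sin θ_c = sin 64.10° = 0.8996.
tan θ_B equals the same ratio, so θ_B = arctan(0.8996) = 41.97°.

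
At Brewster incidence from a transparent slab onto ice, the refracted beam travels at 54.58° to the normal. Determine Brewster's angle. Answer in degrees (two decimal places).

Brewster's condition makes the reflected and refracted beams perpendicular: θ_B + θ_t = 90°.
θ_B = 90° − 54.58° = 35.42°.

θ_B ≈ 35.42°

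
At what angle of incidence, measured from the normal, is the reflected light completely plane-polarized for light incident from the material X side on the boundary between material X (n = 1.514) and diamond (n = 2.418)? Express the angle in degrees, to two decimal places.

θ_B ≈ 57.95°

tan θ_B = n₂/n₁ = 2.418/1.514 = 1.5971.
θ_B = arctan(1.5971) = 57.95°.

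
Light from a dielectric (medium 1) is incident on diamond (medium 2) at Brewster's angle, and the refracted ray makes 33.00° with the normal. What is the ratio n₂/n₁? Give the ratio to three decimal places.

n₂/n₁ ≈ 1.540

At Brewster incidence θ_B = 90° − θ_t = 90° − 33.00° = 57.00°.
Then n₂/n₁ = tan θ_B = tan 57.00° = 1.540.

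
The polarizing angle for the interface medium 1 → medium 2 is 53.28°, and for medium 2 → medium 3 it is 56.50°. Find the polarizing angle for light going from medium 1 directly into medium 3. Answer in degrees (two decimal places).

n₂/n₁ = tan 53.28° = 1.3406 and n₃/n₂ = tan 56.50° = 1.5108.
Multiplying, n₃/n₁ = 1.3406 × 1.5108 = 2.0255, and θ_B(1→3) = arctan 2.0255 = 63.72°.

θ_B ≈ 63.72°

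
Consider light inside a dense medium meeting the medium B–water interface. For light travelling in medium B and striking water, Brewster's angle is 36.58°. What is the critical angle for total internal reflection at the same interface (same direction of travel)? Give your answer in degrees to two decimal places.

From Brewster, n₂/n₁ = tan θ_B = tan 36.58° = 0.7421.
Then sin θ_c = n₂/n₁ = 0.7421, so θ_c = arcsin 0.7421 = 47.91°.

θ_c ≈ 47.91°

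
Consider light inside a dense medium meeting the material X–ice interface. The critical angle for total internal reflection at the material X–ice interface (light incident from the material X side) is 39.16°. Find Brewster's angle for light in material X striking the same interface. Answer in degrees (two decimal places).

At the critical angle sin θ_c = n₂/n₁, giving n₂/n₁ = sin 39.16° = 0.6315.
Then tan θ_B = n₂/n₁ = 0.6315, so θ_B = arctan 0.6315 = 32.27°.

θ_B ≈ 32.27°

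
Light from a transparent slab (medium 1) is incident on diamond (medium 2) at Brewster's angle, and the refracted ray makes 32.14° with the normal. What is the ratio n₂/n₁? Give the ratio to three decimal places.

n₂/n₁ ≈ 1.592

θ_B + θ_t = 90°, so θ_B = 90° − 32.14° = 57.86°.
tan θ_B = n₂/n₁, so n₂/n₁ = tan 57.86° = 1.592.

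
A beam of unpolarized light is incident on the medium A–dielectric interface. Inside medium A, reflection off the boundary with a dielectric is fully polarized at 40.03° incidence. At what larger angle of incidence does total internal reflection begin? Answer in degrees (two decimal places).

θ_c ≈ 57.14°

tan θ_B = n₂/n₁ = tan 40.03° = 0.8400.
Total internal reflection: sin θ_c = n₂/n₁ = 0.8400.
θ_c = arcsin(0.8400) = 57.14°.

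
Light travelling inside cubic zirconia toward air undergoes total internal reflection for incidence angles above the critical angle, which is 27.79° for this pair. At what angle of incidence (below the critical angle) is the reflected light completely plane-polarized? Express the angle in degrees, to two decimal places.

n₂/n₁ = sin θ_c = sin 27.79° = 0.4662.
tan θ_B equals the same ratio, so θ_B = arctan(0.4662) = 25.00°.

θ_B ≈ 25.00°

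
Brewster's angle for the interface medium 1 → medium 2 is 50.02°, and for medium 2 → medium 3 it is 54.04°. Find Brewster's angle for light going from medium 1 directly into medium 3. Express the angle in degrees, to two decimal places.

n₂/n₁ = tan 50.02° = 1.1926 and n₃/n₂ = tan 54.04° = 1.3784.
n₃/n₁ = 1.6439. Then tan θ_B(1→3) = n₃/n₁, so θ_B(1→3) = arctan(1.6439) = 58.69°.

θ_B ≈ 58.69°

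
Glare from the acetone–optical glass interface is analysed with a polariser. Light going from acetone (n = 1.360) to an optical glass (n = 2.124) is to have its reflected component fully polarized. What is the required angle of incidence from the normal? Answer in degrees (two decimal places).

Here n₂/n₁ = 2.124/1.360 = 1.5618, and Brewster's law gives tan θ_B = n₂/n₁.
θ_B = arctan(1.5618) = 57.37°.

θ_B ≈ 57.37°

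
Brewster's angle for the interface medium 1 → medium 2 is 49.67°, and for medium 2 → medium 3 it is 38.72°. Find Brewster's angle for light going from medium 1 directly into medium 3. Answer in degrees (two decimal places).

Each Brewster angle gives a ratio: n₂/n₁ = tan 49.67° = 1.1779, n₃/n₂ = tan 38.72° = 0.8017.
So n₃/n₁ = (n₂/n₁)(n₃/n₂) = 1.1779 × 0.8017 = 0.9444.
θ_B(1→3) = arctan(0.9444) = 43.36°.

θ_B ≈ 43.36°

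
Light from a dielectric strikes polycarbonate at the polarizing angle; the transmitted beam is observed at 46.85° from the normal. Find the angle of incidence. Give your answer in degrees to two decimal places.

θ_B ≈ 43.15°

Brewster's condition makes the reflected and refracted beams perpendicular: θ_B + θ_t = 90°.
So θ_B = 90° − θ_t = 90° − 46.85° = 43.15°.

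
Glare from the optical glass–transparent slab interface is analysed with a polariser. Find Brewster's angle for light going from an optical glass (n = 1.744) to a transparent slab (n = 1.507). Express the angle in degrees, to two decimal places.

Here n₂/n₁ = 1.507/1.744 = 0.8641, and Brewster's law gives tan θ_B = n₂/n₁.
θ_B = arctan(0.8641) = 40.83°.

θ_B ≈ 40.83°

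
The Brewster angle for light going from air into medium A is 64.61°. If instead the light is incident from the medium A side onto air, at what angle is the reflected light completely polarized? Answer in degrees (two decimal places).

The two Brewster angles are complementary: θ_B' = 90° − θ_B = 90° − 64.61° = 25.39°.

θ_B' ≈ 25.39°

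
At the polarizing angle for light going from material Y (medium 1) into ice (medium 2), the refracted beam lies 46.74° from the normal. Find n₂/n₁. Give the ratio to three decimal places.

n₂/n₁ ≈ 0.941

θ_B + θ_t = 90°, so θ_B = 90° − 46.74° = 43.26°.
tan θ_B = n₂/n₁, so n₂/n₁ = tan 43.26° = 0.941.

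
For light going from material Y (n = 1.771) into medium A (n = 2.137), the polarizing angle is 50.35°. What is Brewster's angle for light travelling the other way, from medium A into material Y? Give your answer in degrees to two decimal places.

θ_B' ≈ 39.65°

tan θ_B' = n₁/n₂ = 1/tan θ_B, so θ_B' = 90° − θ_B.
θ_B' = 90° − 50.35° = 39.65°.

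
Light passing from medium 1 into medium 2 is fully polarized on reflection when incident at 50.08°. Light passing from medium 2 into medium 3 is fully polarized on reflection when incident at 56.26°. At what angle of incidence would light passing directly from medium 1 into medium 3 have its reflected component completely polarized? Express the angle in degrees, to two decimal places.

θ_B ≈ 60.80°

n₂/n₁ = tan 50.08° = 1.1951 and n₃/n₂ = tan 56.26° = 1.4972.
So n₃/n₁ = (n₂/n₁)(n₃/n₂) = 1.1951 × 1.4972 = 1.7893.
θ_B(1→3) = arctan(1.7893) = 60.80°.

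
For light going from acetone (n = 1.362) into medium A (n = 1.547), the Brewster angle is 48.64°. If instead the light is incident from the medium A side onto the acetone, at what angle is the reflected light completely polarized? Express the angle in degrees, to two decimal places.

θ_B' ≈ 41.36°

Reversing the direction swaps n₁ and n₂, so tan θ_B' = 1/tan θ_B and θ_B' = 90° − θ_B.
Hence θ_B' = 90° − 48.64° = 41.36°.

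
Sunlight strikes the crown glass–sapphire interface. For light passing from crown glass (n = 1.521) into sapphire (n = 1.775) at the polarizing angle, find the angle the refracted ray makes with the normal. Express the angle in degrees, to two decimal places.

θ_t ≈ 40.59°

tan θ_B = n₂/n₁ = 1.775/1.521 = 1.1670, so θ_B = 49.41°.
Since θ_B + θ_t = 90° at Brewster incidence, θ_t = 90° − 49.41° = 40.59°.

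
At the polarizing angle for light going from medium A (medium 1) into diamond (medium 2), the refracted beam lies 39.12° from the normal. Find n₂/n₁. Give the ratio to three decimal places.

n₂/n₁ ≈ 1.230

At Brewster incidence θ_B = 90° − θ_t = 90° − 39.12° = 50.88°.
tan θ_B = n₂/n₁, so n₂/n₁ = tan 50.88° = 1.230.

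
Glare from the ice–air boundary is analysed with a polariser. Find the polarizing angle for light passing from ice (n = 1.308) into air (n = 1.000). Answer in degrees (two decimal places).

θ_B ≈ 37.40°

Here n₂/n₁ = 1.000/1.308 = 0.7645, and Brewster's law gives tan θ_B = n₂/n₁.
θ_B = arctan(0.7645) = 37.40°.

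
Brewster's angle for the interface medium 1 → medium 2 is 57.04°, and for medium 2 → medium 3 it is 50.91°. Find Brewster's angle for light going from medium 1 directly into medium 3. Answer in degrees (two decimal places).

θ_B ≈ 62.22°

tan θ_B(1→2) = n₂/n₁ = tan 57.04° = 1.5422.
tan θ_B(2→3) = n₃/n₂ = tan 50.91° = 1.2309.
n₃/n₁ = 1.8984. Then tan θ_B(1→3) = n₃/n₁, so θ_B(1→3) = arctan(1.8984) = 62.22°.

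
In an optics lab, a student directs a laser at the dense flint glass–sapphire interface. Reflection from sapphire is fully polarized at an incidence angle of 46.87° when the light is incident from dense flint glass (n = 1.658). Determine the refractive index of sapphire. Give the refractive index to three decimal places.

At the polarizing angle, tan θ_B = n₂/n₁ with n₁ on the incident side (dense flint glass) and n₂ on the transmitted side (sapphire).
n₂ = n₁ tan θ_B = 1.658 × tan 46.87° = 1.770.

n ≈ 1.770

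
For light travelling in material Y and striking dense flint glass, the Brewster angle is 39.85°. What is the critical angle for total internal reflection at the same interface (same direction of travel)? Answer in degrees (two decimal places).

θ_c ≈ 56.58°

From Brewster, n₂/n₁ = tan θ_B = tan 39.85° = 0.8346.
Then sin θ_c = n₂/n₁ = 0.8346, so θ_c = arcsin 0.8346 = 56.58°.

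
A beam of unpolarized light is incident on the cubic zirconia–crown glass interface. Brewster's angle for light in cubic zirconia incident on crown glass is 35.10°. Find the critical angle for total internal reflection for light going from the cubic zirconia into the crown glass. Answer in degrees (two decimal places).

θ_c ≈ 44.65°

n₂/n₁ = tan 35.10° = 0.7028; the critical angle satisfies sin θ_c = n₂/n₁.
θ_c = arcsin(0.7028) = 44.65°.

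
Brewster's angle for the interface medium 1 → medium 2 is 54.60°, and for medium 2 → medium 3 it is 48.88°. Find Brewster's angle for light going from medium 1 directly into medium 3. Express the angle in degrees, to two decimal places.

θ_B ≈ 58.19°

n₂/n₁ = tan 54.60° = 1.4071 and n₃/n₂ = tan 48.88° = 1.1455.
n₃/n₁ = 1.6119. Then tan θ_B(1→3) = n₃/n₁, so θ_B(1→3) = arctan(1.6119) = 58.19°.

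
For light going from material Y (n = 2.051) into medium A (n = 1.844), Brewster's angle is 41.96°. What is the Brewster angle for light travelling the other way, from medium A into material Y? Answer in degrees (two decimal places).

θ_B' ≈ 48.04°

The two Brewster angles are complementary: θ_B' = 90° − θ_B = 90° − 41.96° = 48.04°.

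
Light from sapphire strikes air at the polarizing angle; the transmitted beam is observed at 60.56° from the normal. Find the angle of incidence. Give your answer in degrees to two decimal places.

Since the reflected and refracted rays are at right angles at the polarizing angle, θ_B + θ_t = 90°.
θ_B = 90° − 60.56° = 29.44°.

θ_B ≈ 29.44°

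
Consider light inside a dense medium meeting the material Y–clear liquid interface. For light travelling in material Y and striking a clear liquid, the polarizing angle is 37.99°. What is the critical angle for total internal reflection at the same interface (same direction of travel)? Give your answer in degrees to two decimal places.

n₂/n₁ = tan 37.99° = 0.7810; the critical angle satisfies sin θ_c = n₂/n₁.
θ_c = arcsin(0.7810) = 51.35°.

θ_c ≈ 51.35°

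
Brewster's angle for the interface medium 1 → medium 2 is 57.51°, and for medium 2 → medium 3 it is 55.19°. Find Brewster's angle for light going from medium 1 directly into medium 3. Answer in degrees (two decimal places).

Each Brewster angle gives a ratio: n₂/n₁ = tan 57.51° = 1.5703, n₃/n₂ = tan 55.19° = 1.4383.
So n₃/n₁ = (n₂/n₁)(n₃/n₂) = 1.5703 × 1.4383 = 2.2585.
θ_B(1→3) = arctan(2.2585) = 66.12°.

θ_B ≈ 66.12°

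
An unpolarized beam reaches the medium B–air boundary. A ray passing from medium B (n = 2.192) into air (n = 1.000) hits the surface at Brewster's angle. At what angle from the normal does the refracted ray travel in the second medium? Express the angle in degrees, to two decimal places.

θ_t ≈ 65.48°

First find Brewster's angle: tan θ_B = 1.000/2.192 = 0.4562, giving θ_B = 24.52°.
At Brewster's angle the reflected and refracted rays are perpendicular, so θ_t = 90° − θ_B = 90° − 24.52° = 65.48°.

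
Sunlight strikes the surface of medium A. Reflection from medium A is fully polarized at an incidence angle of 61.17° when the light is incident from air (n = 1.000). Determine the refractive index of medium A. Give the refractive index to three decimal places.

At Brewster's angle, tan θ_B = n₂/n₁ with n₁ on the incident side (air) and n₂ on the transmitted side (medium A).
n₂ = n₁ tan θ_B = 1.000 × tan 61.17° = 1.817.

n ≈ 1.817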